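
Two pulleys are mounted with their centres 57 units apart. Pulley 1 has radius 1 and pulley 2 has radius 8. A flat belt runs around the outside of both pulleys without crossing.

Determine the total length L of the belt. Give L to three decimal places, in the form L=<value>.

L=143.135

open belt: β = asin((r2−r1)/C) = asin(7/57) = 7.0541°
wrap1 = π − 2β = 165.8917°
wrap2 = π + 2β = 194.1083°
tangent length = C·cosβ = 56.5685
L = r1·wrap1 + r2·wrap2 + 2·C·cosβ = 1·2.8954 + 8·3.3878 + 2·56.5685 = 143.1351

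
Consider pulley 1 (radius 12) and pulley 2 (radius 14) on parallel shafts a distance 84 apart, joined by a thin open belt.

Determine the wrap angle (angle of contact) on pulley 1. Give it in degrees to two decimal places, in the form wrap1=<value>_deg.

wrap1=177.27_deg

open belt: β = asin((r2−r1)/C) = asin(2/84) = 1.3643°
wrap1 = π − 2β = 177.2714°
wrap2 = π + 2β = 182.7286°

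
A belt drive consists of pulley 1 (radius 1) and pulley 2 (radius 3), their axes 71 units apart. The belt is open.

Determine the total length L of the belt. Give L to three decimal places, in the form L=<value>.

open belt: β = asin((r2−r1)/C) = asin(2/71) = 1.6142°
wrap1 = π − 2β = 176.7716°
wrap2 = π + 2β = 183.2284°
tangent length = C·cosβ = 70.9718
L = r1·wrap1 + r2·wrap2 + 2·C·cosβ = 1·3.0852 + 3·3.1979 + 2·70.9718 = 154.6227

L=154.623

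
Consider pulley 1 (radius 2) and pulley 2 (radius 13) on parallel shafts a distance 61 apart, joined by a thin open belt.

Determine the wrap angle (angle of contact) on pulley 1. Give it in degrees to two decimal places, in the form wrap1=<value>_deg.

open belt: β = asin((r2−r1)/C) = asin(11/61) = 10.3889°
wrap1 = π − 2β = 159.2223°
wrap2 = π + 2β = 200.7777°

wrap1=159.22_deg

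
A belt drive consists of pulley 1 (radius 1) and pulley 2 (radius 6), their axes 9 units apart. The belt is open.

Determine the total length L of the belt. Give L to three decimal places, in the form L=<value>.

open belt: β = asin((r2−r1)/C) = asin(5/9) = 33.7490°
wrap1 = π − 2β = 112.5020°
wrap2 = π + 2β = 247.4980°
tangent length = C·cosβ = 7.4833
L = r1·wrap1 + r2·wrap2 + 2·C·cosβ = 1·1.9635 + 6·4.3197 + 2·7.4833 = 42.8481

L=42.848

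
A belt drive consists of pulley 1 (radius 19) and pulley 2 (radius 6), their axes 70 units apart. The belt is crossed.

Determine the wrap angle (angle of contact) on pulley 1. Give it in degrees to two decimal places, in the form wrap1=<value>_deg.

crossed belt: β = asin((r1+r2)/C) = asin(25/70) = 20.9248°
wrap1 = wrap2 = π + 2β = 221.8497°

wrap1=221.85_deg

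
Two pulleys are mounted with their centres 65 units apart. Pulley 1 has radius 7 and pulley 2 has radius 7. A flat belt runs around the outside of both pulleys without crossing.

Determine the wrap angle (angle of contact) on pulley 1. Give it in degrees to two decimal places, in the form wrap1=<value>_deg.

wrap1=180.00_deg

open belt: β = asin((r2−r1)/C) = asin(0/65) = 0.0000°
wrap1 = π − 2β = 180.0000°
wrap2 = π + 2β = 180.0000°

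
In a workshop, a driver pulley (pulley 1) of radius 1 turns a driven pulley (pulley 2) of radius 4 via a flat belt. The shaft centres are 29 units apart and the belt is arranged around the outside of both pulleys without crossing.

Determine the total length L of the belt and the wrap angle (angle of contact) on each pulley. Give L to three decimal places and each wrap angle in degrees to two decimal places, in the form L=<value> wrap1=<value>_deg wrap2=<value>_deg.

open belt: β = asin((r2−r1)/C) = asin(3/29) = 5.9378°
wrap1 = π − 2β = 168.1245°
wrap2 = π + 2β = 191.8755°
tangent length = C·cosβ = 28.8444
L = r1·wrap1 + r2·wrap2 + 2·C·cosβ = 1·2.9343 + 4·3.3489 + 2·28.8444 = 74.0186

L=74.019 wrap1=168.12_deg wrap2=191.88_deg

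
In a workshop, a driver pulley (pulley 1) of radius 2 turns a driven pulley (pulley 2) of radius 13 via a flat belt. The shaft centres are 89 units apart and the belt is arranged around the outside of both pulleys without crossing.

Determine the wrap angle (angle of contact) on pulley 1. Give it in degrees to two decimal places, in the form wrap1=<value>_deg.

open belt: β = asin((r2−r1)/C) = asin(11/89) = 7.0997°
wrap1 = π − 2β = 165.8007°
wrap2 = π + 2β = 194.1993°

wrap1=165.80_deg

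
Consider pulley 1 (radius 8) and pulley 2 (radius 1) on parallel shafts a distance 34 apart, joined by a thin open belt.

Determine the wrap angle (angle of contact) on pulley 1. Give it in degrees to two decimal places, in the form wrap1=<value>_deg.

open belt: β = asin((r2−r1)/C) = asin(-7/34) = -11.8812°
wrap1 = π − 2β = 203.7623°
wrap2 = π + 2β = 156.2377°

wrap1=203.76_deg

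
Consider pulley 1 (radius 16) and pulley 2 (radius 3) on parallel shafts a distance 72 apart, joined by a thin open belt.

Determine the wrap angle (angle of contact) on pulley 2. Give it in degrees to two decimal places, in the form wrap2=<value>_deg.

open belt: β = asin((r2−r1)/C) = asin(-13/72) = -10.4021°
wrap1 = π − 2β = 200.8042°
wrap2 = π + 2β = 159.1958°

wrap2=159.20_deg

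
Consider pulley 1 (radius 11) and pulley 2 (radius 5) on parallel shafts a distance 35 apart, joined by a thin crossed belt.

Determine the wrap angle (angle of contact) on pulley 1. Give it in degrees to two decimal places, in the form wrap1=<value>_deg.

crossed belt: β = asin((r1+r2)/C) = asin(16/35) = 27.2029°
wrap1 = wrap2 = π + 2β = 234.4058°

wrap1=234.41_deg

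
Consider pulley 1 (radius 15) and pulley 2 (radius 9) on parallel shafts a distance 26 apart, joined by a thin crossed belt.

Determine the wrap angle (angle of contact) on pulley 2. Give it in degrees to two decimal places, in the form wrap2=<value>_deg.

crossed belt: β = asin((r1+r2)/C) = asin(24/26) = 67.3801°
wrap1 = wrap2 = π + 2β = 314.7603°

wrap2=314.76_deg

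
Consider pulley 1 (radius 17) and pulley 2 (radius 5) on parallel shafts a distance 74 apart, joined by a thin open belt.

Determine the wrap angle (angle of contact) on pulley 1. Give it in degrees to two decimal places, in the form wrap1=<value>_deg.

wrap1=198.66_deg

open belt: β = asin((r2−r1)/C) = asin(-12/74) = -9.3324°
wrap1 = π − 2β = 198.6648°
wrap2 = π + 2β = 161.3352°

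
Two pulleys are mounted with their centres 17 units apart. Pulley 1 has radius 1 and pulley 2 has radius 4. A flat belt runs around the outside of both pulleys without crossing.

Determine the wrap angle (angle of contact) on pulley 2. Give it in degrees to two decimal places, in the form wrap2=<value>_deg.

open belt: β = asin((r2−r1)/C) = asin(3/17) = 10.1642°
wrap1 = π − 2β = 159.6715°
wrap2 = π + 2β = 200.3285°

wrap2=200.33_deg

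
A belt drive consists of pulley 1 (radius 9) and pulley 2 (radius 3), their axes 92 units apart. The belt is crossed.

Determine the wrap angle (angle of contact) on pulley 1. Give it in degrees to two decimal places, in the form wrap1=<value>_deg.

crossed belt: β = asin((r1+r2)/C) = asin(12/92) = 7.4947°
wrap1 = wrap2 = π + 2β = 194.9894°

wrap1=194.99_deg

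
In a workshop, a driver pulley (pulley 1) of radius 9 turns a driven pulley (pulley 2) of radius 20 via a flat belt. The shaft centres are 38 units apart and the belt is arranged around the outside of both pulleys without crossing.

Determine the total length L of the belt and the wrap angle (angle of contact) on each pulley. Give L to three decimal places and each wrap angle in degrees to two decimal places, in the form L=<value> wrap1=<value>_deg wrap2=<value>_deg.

L=170.313 wrap1=146.35_deg wrap2=213.65_deg

open belt: β = asin((r2−r1)/C) = asin(11/38) = 16.8264°
wrap1 = π − 2β = 146.3471°
wrap2 = π + 2β = 213.6529°
tangent length = C·cosβ = 36.3731
L = r1·wrap1 + r2·wrap2 + 2·C·cosβ = 9·2.5542 + 20·3.7289 + 2·36.3731 = 170.3132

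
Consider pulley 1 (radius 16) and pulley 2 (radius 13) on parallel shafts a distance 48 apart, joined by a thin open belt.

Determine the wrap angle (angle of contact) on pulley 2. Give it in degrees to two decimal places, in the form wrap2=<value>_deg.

wrap2=172.83_deg

open belt: β = asin((r2−r1)/C) = asin(-3/48) = -3.5833°
wrap1 = π − 2β = 187.1666°
wrap2 = π + 2β = 172.8334°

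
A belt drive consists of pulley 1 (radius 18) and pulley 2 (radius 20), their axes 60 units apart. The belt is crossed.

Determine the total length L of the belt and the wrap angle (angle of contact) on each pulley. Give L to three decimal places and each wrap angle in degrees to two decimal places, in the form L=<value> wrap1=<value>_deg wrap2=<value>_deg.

L=264.371 wrap1=258.59_deg wrap2=258.59_deg

crossed belt: β = asin((r1+r2)/C) = asin(38/60) = 39.2965°
wrap1 = wrap2 = π + 2β = 258.5930°
tangent length = C·cosβ = 46.4327
L = (r1+r2)·wrap + 2·C·cosβ = 38·4.5133 + 2·46.4327 = 264.3708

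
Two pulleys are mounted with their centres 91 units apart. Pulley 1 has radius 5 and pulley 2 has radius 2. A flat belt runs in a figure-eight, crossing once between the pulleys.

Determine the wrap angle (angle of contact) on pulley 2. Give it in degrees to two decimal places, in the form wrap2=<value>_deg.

crossed belt: β = asin((r1+r2)/C) = asin(7/91) = 4.4117°
wrap1 = wrap2 = π + 2β = 188.8235°

wrap2=188.82_deg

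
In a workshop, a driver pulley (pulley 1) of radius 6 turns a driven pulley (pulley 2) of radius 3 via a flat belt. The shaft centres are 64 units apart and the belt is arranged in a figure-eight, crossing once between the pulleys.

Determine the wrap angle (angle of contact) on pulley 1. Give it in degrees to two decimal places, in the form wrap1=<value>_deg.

wrap1=196.17_deg

crossed belt: β = asin((r1+r2)/C) = asin(9/64) = 8.0840°
wrap1 = wrap2 = π + 2β = 196.1680°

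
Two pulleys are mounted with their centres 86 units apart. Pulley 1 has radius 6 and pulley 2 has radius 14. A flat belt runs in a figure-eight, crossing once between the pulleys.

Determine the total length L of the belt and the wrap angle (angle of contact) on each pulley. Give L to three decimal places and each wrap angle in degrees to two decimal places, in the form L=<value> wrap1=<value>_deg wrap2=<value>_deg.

crossed belt: β = asin((r1+r2)/C) = asin(20/86) = 13.4477°
wrap1 = wrap2 = π + 2β = 206.8955°
tangent length = C·cosβ = 83.6421
L = (r1+r2)·wrap + 2·C·cosβ = 20·3.6110 + 2·83.6421 = 239.5043

L=239.504 wrap1=206.90_deg wrap2=206.90_deg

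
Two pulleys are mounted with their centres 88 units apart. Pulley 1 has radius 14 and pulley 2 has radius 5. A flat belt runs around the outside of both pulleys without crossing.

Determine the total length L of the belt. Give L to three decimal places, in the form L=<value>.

open belt: β = asin((r2−r1)/C) = asin(-9/88) = -5.8701°
wrap1 = π − 2β = 191.7401°
wrap2 = π + 2β = 168.2599°
tangent length = C·cosβ = 87.5386
L = r1·wrap1 + r2·wrap2 + 2·C·cosβ = 14·3.3465 + 5·2.9367 + 2·87.5386 = 236.6115

L=236.612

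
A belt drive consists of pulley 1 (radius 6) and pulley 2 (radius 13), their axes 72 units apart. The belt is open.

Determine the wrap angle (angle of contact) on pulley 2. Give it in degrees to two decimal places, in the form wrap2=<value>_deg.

open belt: β = asin((r2−r1)/C) = asin(7/72) = 5.5792°
wrap1 = π − 2β = 168.8415°
wrap2 = π + 2β = 191.1585°

wrap2=191.16_deg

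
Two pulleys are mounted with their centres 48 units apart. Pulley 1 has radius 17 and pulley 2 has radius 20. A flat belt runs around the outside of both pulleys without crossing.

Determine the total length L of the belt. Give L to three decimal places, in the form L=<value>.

open belt: β = asin((r2−r1)/C) = asin(3/48) = 3.5833°
wrap1 = π − 2β = 172.8334°
wrap2 = π + 2β = 187.1666°
tangent length = C·cosβ = 47.9062
L = r1·wrap1 + r2·wrap2 + 2·C·cosβ = 17·3.0165 + 20·3.2667 + 2·47.9062 = 212.4265

L=212.426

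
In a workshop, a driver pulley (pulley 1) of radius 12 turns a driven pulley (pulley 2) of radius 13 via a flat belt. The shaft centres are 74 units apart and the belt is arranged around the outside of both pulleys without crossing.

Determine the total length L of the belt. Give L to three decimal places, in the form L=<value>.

open belt: β = asin((r2−r1)/C) = asin(1/74) = 0.7743°
wrap1 = π − 2β = 178.4514°
wrap2 = π + 2β = 181.5486°
tangent length = C·cosβ = 73.9932
L = r1·wrap1 + r2·wrap2 + 2·C·cosβ = 12·3.1146 + 13·3.1686 + 2·73.9932 = 226.5533

L=226.553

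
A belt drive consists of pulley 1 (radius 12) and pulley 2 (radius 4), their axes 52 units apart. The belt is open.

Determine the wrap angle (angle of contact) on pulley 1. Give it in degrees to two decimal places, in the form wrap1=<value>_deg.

wrap1=197.70_deg

open belt: β = asin((r2−r1)/C) = asin(-8/52) = -8.8499°
wrap1 = π − 2β = 197.6998°
wrap2 = π + 2β = 162.3002°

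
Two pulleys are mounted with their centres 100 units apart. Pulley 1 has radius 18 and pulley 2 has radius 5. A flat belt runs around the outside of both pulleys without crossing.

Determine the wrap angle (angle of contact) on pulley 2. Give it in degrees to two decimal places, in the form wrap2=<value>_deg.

wrap2=165.06_deg

open belt: β = asin((r2−r1)/C) = asin(-13/100) = -7.4696°
wrap1 = π − 2β = 194.9392°
wrap2 = π + 2β = 165.0608°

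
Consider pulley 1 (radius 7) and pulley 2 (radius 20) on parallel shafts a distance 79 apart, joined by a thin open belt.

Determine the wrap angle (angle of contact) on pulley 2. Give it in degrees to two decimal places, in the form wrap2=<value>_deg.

wrap2=198.94_deg

open belt: β = asin((r2−r1)/C) = asin(13/79) = 9.4715°
wrap1 = π − 2β = 161.0570°
wrap2 = π + 2β = 198.9430°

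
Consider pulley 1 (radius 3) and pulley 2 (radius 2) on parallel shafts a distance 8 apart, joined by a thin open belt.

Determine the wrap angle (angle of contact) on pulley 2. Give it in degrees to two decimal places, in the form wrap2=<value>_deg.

wrap2=165.64_deg

open belt: β = asin((r2−r1)/C) = asin(-1/8) = -7.1808°
wrap1 = π − 2β = 194.3615°
wrap2 = π + 2β = 165.6385°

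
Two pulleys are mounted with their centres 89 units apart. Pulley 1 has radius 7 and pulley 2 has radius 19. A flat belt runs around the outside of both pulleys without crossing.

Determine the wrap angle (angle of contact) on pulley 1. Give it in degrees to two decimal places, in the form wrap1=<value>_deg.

wrap1=164.50_deg

open belt: β = asin((r2−r1)/C) = asin(12/89) = 7.7489°
wrap1 = π − 2β = 164.5023°
wrap2 = π + 2β = 195.4977°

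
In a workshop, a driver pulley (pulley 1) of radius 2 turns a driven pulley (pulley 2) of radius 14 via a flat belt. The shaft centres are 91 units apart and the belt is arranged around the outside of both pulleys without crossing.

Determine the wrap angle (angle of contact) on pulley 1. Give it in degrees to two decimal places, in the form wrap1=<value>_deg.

open belt: β = asin((r2−r1)/C) = asin(12/91) = 7.5776°
wrap1 = π − 2β = 164.8449°
wrap2 = π + 2β = 195.1551°

wrap1=164.84_deg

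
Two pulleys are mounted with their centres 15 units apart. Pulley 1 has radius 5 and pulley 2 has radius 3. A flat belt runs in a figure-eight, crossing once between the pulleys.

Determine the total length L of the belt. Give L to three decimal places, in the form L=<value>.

L=59.510

crossed belt: β = asin((r1+r2)/C) = asin(8/15) = 32.2310°
wrap1 = wrap2 = π + 2β = 244.4619°
tangent length = C·cosβ = 12.6886
L = (r1+r2)·wrap + 2·C·cosβ = 8·4.2667 + 2·12.6886 = 59.5105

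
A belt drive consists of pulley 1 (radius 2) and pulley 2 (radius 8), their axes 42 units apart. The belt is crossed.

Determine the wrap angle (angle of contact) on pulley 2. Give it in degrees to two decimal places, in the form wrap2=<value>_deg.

wrap2=207.55_deg

crossed belt: β = asin((r1+r2)/C) = asin(10/42) = 13.7741°
wrap1 = wrap2 = π + 2β = 207.5483°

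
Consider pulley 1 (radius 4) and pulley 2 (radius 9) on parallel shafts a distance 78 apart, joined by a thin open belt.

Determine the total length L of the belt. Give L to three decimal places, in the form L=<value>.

open belt: β = asin((r2−r1)/C) = asin(5/78) = 3.6753°
wrap1 = π − 2β = 172.6493°
wrap2 = π + 2β = 187.3507°
tangent length = C·cosβ = 77.8396
L = r1·wrap1 + r2·wrap2 + 2·C·cosβ = 4·3.0133 + 9·3.2699 + 2·77.8396 = 197.1613

L=197.161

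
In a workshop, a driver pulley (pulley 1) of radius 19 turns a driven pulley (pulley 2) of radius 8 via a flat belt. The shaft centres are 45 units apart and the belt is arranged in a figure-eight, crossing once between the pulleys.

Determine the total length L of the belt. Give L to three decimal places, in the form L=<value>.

L=191.572

crossed belt: β = asin((r1+r2)/C) = asin(27/45) = 36.8699°
wrap1 = wrap2 = π + 2β = 253.7398°
tangent length = C·cosβ = 36.0000
L = (r1+r2)·wrap + 2·C·cosβ = 27·4.4286 + 2·36.0000 = 191.5721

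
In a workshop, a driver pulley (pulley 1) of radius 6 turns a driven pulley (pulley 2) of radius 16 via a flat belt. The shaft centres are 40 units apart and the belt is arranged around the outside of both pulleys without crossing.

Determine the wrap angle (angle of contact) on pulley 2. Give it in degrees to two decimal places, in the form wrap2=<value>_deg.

wrap2=208.96_deg

open belt: β = asin((r2−r1)/C) = asin(10/40) = 14.4775°
wrap1 = π − 2β = 151.0450°
wrap2 = π + 2β = 208.9550°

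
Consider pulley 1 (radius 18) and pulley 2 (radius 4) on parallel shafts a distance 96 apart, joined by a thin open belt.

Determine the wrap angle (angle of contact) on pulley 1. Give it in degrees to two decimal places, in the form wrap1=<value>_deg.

wrap1=196.77_deg

open belt: β = asin((r2−r1)/C) = asin(-14/96) = -8.3855°
wrap1 = π − 2β = 196.7711°
wrap2 = π + 2β = 163.2289°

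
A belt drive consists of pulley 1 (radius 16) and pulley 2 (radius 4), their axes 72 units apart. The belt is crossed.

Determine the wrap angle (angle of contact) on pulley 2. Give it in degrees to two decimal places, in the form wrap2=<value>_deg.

crossed belt: β = asin((r1+r2)/C) = asin(20/72) = 16.1276°
wrap1 = wrap2 = π + 2β = 212.2552°

wrap2=212.26_deg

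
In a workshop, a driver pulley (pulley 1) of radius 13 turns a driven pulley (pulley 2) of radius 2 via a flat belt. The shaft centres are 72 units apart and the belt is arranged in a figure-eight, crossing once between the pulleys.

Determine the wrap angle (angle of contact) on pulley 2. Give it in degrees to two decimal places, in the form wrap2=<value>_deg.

crossed belt: β = asin((r1+r2)/C) = asin(15/72) = 12.0247°
wrap1 = wrap2 = π + 2β = 204.0494°

wrap2=204.05_deg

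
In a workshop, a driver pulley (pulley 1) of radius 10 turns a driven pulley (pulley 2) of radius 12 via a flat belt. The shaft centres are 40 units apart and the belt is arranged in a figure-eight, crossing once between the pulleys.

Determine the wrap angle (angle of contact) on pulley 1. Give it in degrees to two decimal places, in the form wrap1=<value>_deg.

wrap1=246.73_deg

crossed belt: β = asin((r1+r2)/C) = asin(22/40) = 33.3670°
wrap1 = wrap2 = π + 2β = 246.7340°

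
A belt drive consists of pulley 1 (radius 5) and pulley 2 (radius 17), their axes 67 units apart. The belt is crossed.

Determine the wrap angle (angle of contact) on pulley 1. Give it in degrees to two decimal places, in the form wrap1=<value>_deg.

crossed belt: β = asin((r1+r2)/C) = asin(22/67) = 19.1692°
wrap1 = wrap2 = π + 2β = 218.3383°

wrap1=218.34_deg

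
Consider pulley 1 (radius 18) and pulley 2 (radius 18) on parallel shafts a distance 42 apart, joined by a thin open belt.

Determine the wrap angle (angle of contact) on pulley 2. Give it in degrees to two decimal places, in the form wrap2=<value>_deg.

open belt: β = asin((r2−r1)/C) = asin(0/42) = 0.0000°
wrap1 = π − 2β = 180.0000°
wrap2 = π + 2β = 180.0000°

wrap2=180.00_deg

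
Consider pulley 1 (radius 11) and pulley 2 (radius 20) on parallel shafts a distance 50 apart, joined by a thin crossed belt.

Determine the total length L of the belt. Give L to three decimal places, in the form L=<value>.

L=217.312

crossed belt: β = asin((r1+r2)/C) = asin(31/50) = 38.3161°
wrap1 = wrap2 = π + 2β = 256.6323°
tangent length = C·cosβ = 39.2301
L = (r1+r2)·wrap + 2·C·cosβ = 31·4.4791 + 2·39.2301 = 217.3116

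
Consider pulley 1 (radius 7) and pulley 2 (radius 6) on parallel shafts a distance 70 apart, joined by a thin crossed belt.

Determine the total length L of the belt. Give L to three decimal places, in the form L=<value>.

crossed belt: β = asin((r1+r2)/C) = asin(13/70) = 10.7028°
wrap1 = wrap2 = π + 2β = 201.4056°
tangent length = C·cosβ = 68.7823
L = (r1+r2)·wrap + 2·C·cosβ = 13·3.5152 + 2·68.7823 = 183.2620

L=183.262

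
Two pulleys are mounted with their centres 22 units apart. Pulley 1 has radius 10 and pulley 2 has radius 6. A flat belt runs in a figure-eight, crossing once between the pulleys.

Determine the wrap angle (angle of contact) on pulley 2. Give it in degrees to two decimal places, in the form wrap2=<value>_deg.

wrap2=273.32_deg

crossed belt: β = asin((r1+r2)/C) = asin(16/22) = 46.6582°
wrap1 = wrap2 = π + 2β = 273.3165°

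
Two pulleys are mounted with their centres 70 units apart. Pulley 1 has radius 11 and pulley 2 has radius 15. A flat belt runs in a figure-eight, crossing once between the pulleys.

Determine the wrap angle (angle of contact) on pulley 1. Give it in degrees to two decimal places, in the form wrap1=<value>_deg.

wrap1=223.61_deg

crossed belt: β = asin((r1+r2)/C) = asin(26/70) = 21.8037°
wrap1 = wrap2 = π + 2β = 223.6075°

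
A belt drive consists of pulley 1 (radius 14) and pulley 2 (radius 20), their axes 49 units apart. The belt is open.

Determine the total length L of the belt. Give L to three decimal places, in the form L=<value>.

open belt: β = asin((r2−r1)/C) = asin(6/49) = 7.0335°
wrap1 = π − 2β = 165.9331°
wrap2 = π + 2β = 194.0669°
tangent length = C·cosβ = 48.6313
L = r1·wrap1 + r2·wrap2 + 2·C·cosβ = 14·2.8961 + 20·3.3871 + 2·48.6313 = 205.5498

L=205.550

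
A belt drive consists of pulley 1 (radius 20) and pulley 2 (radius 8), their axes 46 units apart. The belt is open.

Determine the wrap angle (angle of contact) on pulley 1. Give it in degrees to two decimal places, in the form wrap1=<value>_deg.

open belt: β = asin((r2−r1)/C) = asin(-12/46) = -15.1217°
wrap1 = π − 2β = 210.2433°
wrap2 = π + 2β = 149.7567°

wrap1=210.24_deg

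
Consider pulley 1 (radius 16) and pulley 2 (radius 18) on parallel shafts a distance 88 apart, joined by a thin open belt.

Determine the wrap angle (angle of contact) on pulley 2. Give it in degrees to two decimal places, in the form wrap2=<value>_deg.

wrap2=182.60_deg

open belt: β = asin((r2−r1)/C) = asin(2/88) = 1.3023°
wrap1 = π − 2β = 177.3954°
wrap2 = π + 2β = 182.6046°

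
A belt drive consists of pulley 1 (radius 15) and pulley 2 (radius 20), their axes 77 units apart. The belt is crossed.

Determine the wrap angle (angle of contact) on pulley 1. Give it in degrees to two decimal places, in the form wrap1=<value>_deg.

crossed belt: β = asin((r1+r2)/C) = asin(35/77) = 27.0357°
wrap1 = wrap2 = π + 2β = 234.0714°

wrap1=234.07_deg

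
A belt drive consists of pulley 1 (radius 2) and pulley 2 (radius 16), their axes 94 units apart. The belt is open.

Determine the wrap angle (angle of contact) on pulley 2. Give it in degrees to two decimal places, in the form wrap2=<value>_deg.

open belt: β = asin((r2−r1)/C) = asin(14/94) = 8.5653°
wrap1 = π − 2β = 162.8694°
wrap2 = π + 2β = 197.1306°

wrap2=197.13_deg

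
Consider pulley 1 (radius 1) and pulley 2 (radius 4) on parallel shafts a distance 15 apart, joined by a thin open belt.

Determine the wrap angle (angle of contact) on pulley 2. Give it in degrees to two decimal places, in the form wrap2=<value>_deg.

wrap2=203.07_deg

open belt: β = asin((r2−r1)/C) = asin(3/15) = 11.5370°
wrap1 = π − 2β = 156.9261°
wrap2 = π + 2β = 203.0739°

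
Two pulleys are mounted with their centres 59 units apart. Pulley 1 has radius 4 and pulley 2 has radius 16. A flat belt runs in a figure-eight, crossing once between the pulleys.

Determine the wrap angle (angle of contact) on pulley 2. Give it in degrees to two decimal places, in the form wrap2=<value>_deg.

crossed belt: β = asin((r1+r2)/C) = asin(20/59) = 19.8149°
wrap1 = wrap2 = π + 2β = 219.6299°

wrap2=219.63_deg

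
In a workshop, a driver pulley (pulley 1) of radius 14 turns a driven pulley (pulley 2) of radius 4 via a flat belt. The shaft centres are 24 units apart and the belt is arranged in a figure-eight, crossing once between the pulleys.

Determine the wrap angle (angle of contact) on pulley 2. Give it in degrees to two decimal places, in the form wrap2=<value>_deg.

wrap2=277.18_deg

crossed belt: β = asin((r1+r2)/C) = asin(18/24) = 48.5904°
wrap1 = wrap2 = π + 2β = 277.1808°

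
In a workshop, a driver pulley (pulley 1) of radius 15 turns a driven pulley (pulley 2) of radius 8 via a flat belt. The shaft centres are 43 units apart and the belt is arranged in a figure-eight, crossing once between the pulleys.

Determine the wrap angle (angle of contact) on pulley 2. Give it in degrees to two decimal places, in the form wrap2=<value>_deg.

crossed belt: β = asin((r1+r2)/C) = asin(23/43) = 32.3360°
wrap1 = wrap2 = π + 2β = 244.6721°

wrap2=244.67_deg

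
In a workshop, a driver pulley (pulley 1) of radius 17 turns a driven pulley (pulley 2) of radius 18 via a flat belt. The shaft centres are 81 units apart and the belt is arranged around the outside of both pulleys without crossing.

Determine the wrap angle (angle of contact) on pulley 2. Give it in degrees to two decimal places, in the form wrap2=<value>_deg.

open belt: β = asin((r2−r1)/C) = asin(1/81) = 0.7074°
wrap1 = π − 2β = 178.5853°
wrap2 = π + 2β = 181.4147°

wrap2=181.41_deg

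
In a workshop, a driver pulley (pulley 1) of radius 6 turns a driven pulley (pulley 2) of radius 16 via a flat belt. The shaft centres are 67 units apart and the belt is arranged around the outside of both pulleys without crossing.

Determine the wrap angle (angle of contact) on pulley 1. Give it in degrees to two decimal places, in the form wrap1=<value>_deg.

open belt: β = asin((r2−r1)/C) = asin(10/67) = 8.5837°
wrap1 = π − 2β = 162.8326°
wrap2 = π + 2β = 197.1674°

wrap1=162.83_deg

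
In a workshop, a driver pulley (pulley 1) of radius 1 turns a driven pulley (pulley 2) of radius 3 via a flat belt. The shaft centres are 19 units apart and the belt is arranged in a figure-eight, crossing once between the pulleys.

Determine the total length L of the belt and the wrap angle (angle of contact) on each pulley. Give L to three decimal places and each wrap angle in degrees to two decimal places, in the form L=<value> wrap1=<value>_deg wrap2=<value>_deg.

crossed belt: β = asin((r1+r2)/C) = asin(4/19) = 12.1532°
wrap1 = wrap2 = π + 2β = 204.3064°
tangent length = C·cosβ = 18.5742
L = (r1+r2)·wrap + 2·C·cosβ = 4·3.5658 + 2·18.5742 = 51.4116

L=51.412 wrap1=204.31_deg wrap2=204.31_deg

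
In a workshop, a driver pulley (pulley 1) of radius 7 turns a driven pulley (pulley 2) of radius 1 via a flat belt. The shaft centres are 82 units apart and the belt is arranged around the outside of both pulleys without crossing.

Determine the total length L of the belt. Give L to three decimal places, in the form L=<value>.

L=189.572

open belt: β = asin((r2−r1)/C) = asin(-6/82) = -4.1961°
wrap1 = π − 2β = 188.3922°
wrap2 = π + 2β = 171.6078°
tangent length = C·cosβ = 81.7802
L = r1·wrap1 + r2·wrap2 + 2·C·cosβ = 7·3.2881 + 1·2.9951 + 2·81.7802 = 189.5720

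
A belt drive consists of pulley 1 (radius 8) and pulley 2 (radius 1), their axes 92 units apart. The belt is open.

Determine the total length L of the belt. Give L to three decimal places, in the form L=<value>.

L=212.807

open belt: β = asin((r2−r1)/C) = asin(-7/92) = -4.3637°
wrap1 = π − 2β = 188.7274°
wrap2 = π + 2β = 171.2726°
tangent length = C·cosβ = 91.7333
L = r1·wrap1 + r2·wrap2 + 2·C·cosβ = 8·3.2939 + 1·2.9893 + 2·91.7333 = 212.8072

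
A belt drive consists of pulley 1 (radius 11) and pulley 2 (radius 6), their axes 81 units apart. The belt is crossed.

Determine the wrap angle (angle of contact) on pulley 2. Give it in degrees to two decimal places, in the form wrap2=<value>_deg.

crossed belt: β = asin((r1+r2)/C) = asin(17/81) = 12.1151°
wrap1 = wrap2 = π + 2β = 204.2302°

wrap2=204.23_deg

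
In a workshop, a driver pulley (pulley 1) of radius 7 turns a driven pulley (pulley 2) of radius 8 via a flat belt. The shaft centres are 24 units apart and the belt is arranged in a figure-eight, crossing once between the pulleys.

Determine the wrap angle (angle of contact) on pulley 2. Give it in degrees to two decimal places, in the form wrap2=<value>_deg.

crossed belt: β = asin((r1+r2)/C) = asin(15/24) = 38.6822°
wrap1 = wrap2 = π + 2β = 257.3644°

wrap2=257.36_deg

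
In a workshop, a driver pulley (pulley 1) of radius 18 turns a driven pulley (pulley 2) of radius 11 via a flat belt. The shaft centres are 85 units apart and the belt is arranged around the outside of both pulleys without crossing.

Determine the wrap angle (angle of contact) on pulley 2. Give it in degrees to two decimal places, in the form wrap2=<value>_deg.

open belt: β = asin((r2−r1)/C) = asin(-7/85) = -4.7238°
wrap1 = π − 2β = 189.4477°
wrap2 = π + 2β = 170.5523°

wrap2=170.55_deg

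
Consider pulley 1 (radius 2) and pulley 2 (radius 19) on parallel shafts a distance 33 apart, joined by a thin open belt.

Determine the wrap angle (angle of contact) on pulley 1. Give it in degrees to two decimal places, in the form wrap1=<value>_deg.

open belt: β = asin((r2−r1)/C) = asin(17/33) = 31.0076°
wrap1 = π − 2β = 117.9848°
wrap2 = π + 2β = 242.0152°

wrap1=117.98_deg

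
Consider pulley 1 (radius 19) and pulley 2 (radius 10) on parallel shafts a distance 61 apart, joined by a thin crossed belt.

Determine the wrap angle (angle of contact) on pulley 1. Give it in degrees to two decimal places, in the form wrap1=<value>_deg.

crossed belt: β = asin((r1+r2)/C) = asin(29/61) = 28.3860°
wrap1 = wrap2 = π + 2β = 236.7721°

wrap1=236.77_deg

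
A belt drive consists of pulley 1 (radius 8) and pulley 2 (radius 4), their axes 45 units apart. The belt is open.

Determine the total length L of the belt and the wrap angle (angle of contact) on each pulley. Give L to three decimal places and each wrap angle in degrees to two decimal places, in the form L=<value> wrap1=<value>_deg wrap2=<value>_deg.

L=128.055 wrap1=190.20_deg wrap2=169.80_deg

open belt: β = asin((r2−r1)/C) = asin(-4/45) = -5.0997°
wrap1 = π − 2β = 190.1994°
wrap2 = π + 2β = 169.8006°
tangent length = C·cosβ = 44.8219
L = r1·wrap1 + r2·wrap2 + 2·C·cosβ = 8·3.3196 + 4·2.9636 + 2·44.8219 = 128.0549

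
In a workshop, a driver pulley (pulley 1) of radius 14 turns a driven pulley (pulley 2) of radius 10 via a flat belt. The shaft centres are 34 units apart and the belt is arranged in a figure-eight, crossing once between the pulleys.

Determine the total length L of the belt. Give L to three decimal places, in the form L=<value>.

L=161.181

crossed belt: β = asin((r1+r2)/C) = asin(24/34) = 44.9009°
wrap1 = wrap2 = π + 2β = 269.8017°
tangent length = C·cosβ = 24.0832
L = (r1+r2)·wrap + 2·C·cosβ = 24·4.7089 + 2·24.0832 = 161.1807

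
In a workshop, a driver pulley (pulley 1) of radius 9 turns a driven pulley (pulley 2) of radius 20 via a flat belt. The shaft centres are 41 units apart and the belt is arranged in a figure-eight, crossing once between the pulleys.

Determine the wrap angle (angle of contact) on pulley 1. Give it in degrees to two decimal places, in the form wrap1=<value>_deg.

wrap1=270.03_deg

crossed belt: β = asin((r1+r2)/C) = asin(29/41) = 45.0170°
wrap1 = wrap2 = π + 2β = 270.0341°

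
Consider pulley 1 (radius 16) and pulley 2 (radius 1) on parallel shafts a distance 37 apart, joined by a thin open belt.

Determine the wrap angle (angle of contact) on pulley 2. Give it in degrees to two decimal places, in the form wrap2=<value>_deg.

wrap2=132.17_deg

open belt: β = asin((r2−r1)/C) = asin(-15/37) = -23.9165°
wrap1 = π − 2β = 227.8331°
wrap2 = π + 2β = 132.1669°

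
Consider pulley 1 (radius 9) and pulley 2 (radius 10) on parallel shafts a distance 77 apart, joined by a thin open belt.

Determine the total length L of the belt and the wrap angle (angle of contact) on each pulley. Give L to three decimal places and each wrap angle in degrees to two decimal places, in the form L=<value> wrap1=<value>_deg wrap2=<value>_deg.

open belt: β = asin((r2−r1)/C) = asin(1/77) = 0.7441°
wrap1 = π − 2β = 178.5118°
wrap2 = π + 2β = 181.4882°
tangent length = C·cosβ = 76.9935
L = r1·wrap1 + r2·wrap2 + 2·C·cosβ = 9·3.1156 + 10·3.1676 + 2·76.9935 = 213.7032

L=213.703 wrap1=178.51_deg wrap2=181.49_deg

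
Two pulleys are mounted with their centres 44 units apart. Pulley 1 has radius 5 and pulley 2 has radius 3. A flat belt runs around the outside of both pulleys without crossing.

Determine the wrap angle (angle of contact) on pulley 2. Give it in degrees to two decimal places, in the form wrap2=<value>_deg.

open belt: β = asin((r2−r1)/C) = asin(-2/44) = -2.6053°
wrap1 = π − 2β = 185.2105°
wrap2 = π + 2β = 174.7895°

wrap2=174.79_deg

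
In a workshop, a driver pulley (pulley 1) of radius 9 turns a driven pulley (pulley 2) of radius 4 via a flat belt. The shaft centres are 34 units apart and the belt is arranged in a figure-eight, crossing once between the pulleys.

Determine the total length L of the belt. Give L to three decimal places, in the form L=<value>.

L=113.875

crossed belt: β = asin((r1+r2)/C) = asin(13/34) = 22.4795°
wrap1 = wrap2 = π + 2β = 224.9590°
tangent length = C·cosβ = 31.4166
L = (r1+r2)·wrap + 2·C·cosβ = 13·3.9263 + 2·31.4166 = 113.8747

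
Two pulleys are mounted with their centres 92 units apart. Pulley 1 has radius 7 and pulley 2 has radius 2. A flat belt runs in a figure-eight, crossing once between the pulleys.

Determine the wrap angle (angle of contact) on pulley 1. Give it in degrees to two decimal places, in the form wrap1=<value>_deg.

crossed belt: β = asin((r1+r2)/C) = asin(9/92) = 5.6140°
wrap1 = wrap2 = π + 2β = 191.2280°

wrap1=191.23_deg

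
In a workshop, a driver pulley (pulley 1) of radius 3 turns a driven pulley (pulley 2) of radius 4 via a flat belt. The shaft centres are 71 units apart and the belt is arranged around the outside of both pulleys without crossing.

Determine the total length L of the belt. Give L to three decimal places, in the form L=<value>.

L=164.005

open belt: β = asin((r2−r1)/C) = asin(1/71) = 0.8070°
wrap1 = π − 2β = 178.3860°
wrap2 = π + 2β = 181.6140°
tangent length = C·cosβ = 70.9930
L = r1·wrap1 + r2·wrap2 + 2·C·cosβ = 3·3.1134 + 4·3.1698 + 2·70.9930 = 164.0052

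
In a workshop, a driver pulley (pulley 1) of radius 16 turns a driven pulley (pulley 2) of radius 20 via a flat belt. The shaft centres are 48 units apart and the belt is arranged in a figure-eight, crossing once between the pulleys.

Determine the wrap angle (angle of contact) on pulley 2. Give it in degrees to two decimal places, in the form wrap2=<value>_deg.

crossed belt: β = asin((r1+r2)/C) = asin(36/48) = 48.5904°
wrap1 = wrap2 = π + 2β = 277.1808°

wrap2=277.18_deg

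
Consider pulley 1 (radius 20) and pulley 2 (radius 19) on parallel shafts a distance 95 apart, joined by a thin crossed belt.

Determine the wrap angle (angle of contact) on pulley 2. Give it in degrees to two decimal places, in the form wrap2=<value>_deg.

crossed belt: β = asin((r1+r2)/C) = asin(39/95) = 24.2379°
wrap1 = wrap2 = π + 2β = 228.4758°

wrap2=228.48_deg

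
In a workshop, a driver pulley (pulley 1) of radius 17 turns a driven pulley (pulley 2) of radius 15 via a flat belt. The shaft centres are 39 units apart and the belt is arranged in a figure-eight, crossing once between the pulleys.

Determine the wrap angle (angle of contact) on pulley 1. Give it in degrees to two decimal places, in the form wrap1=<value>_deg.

crossed belt: β = asin((r1+r2)/C) = asin(32/39) = 55.1362°
wrap1 = wrap2 = π + 2β = 290.2723°

wrap1=290.27_deg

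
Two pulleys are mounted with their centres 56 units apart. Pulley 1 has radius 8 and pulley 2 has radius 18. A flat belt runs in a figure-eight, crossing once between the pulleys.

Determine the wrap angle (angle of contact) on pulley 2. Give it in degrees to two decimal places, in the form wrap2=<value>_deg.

wrap2=235.33_deg

crossed belt: β = asin((r1+r2)/C) = asin(26/56) = 27.6640°
wrap1 = wrap2 = π + 2β = 235.3280°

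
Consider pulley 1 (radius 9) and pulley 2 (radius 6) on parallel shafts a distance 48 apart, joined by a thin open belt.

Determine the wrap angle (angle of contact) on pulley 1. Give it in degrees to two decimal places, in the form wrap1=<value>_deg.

wrap1=187.17_deg

open belt: β = asin((r2−r1)/C) = asin(-3/48) = -3.5833°
wrap1 = π − 2β = 187.1666°
wrap2 = π + 2β = 172.8334°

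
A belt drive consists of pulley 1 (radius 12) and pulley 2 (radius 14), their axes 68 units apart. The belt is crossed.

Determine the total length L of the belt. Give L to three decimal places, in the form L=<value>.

L=227.749

crossed belt: β = asin((r1+r2)/C) = asin(26/68) = 22.4795°
wrap1 = wrap2 = π + 2β = 224.9590°
tangent length = C·cosβ = 62.8331
L = (r1+r2)·wrap + 2·C·cosβ = 26·3.9263 + 2·62.8331 = 227.7494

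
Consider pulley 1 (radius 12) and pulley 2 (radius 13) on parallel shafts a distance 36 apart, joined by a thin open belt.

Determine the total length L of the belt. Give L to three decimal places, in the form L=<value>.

L=150.568

open belt: β = asin((r2−r1)/C) = asin(1/36) = 1.5918°
wrap1 = π − 2β = 176.8165°
wrap2 = π + 2β = 183.1835°
tangent length = C·cosβ = 35.9861
L = r1·wrap1 + r2·wrap2 + 2·C·cosβ = 12·3.0860 + 13·3.1972 + 2·35.9861 = 150.5676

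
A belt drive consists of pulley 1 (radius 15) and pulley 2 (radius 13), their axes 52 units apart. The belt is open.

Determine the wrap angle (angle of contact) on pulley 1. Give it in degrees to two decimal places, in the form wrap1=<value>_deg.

wrap1=184.41_deg

open belt: β = asin((r2−r1)/C) = asin(-2/52) = -2.2042°
wrap1 = π − 2β = 184.4085°
wrap2 = π + 2β = 175.5915°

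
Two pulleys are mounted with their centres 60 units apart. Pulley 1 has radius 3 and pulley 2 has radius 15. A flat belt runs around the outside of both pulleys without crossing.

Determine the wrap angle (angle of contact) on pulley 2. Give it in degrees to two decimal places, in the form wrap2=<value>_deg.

wrap2=203.07_deg

open belt: β = asin((r2−r1)/C) = asin(12/60) = 11.5370°
wrap1 = π − 2β = 156.9261°
wrap2 = π + 2β = 203.0739°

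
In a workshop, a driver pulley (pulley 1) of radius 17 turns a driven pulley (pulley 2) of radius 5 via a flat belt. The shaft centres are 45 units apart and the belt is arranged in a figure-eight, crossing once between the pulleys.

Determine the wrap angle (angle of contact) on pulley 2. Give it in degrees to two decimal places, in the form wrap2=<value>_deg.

wrap2=238.54_deg

crossed belt: β = asin((r1+r2)/C) = asin(22/45) = 29.2676°
wrap1 = wrap2 = π + 2β = 238.5352°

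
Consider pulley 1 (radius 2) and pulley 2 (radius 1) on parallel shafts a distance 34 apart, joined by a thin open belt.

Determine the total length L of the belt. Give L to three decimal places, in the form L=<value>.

open belt: β = asin((r2−r1)/C) = asin(-1/34) = -1.6854°
wrap1 = π − 2β = 183.3708°
wrap2 = π + 2β = 176.6292°
tangent length = C·cosβ = 33.9853
L = r1·wrap1 + r2·wrap2 + 2·C·cosβ = 2·3.2004 + 1·3.0828 + 2·33.9853 = 77.4542

L=77.454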